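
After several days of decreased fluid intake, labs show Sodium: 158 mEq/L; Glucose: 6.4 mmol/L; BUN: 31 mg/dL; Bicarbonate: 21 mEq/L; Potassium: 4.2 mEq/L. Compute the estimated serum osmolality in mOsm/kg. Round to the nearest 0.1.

Calculated osmolality = 2·Na + glucose + BUN/2.8
= 2·158 + 6.4 + 31/2.8
= 316 + 6.40 + 11.07
= 333.47 mOsm/kg

333.5 mOsm/kg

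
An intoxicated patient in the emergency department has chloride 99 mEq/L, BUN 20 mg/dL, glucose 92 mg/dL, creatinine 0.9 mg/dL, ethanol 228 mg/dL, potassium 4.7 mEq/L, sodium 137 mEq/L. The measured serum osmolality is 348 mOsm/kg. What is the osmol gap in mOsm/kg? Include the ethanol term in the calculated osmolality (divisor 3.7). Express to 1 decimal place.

0.1 mOsm/kg

Calculated osmolality = 2·Na + glucose/18 + BUN/2.8 + ethanol/3.7
= 2·137 + 92/18 + 20/2.8 + 228/3.7
= 274 + 5.11 + 7.14 + 61.62
= 347.87 mOsm/kg ≈ 347.9 mOsm/kg
Osmolar gap = measured − calculated = 348 − 347.9 = 0.1 mOsm/kg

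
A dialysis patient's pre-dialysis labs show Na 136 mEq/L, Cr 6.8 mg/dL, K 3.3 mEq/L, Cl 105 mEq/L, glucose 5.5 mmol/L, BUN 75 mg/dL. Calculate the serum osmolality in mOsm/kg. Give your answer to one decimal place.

Calculated osmolality = 2·Na + glucose + BUN/2.8
= 2·136 + 5.5 + 75/2.8
= 272 + 5.50 + 26.79
= 304.29 mOsm/kg

304.3 mOsm/kg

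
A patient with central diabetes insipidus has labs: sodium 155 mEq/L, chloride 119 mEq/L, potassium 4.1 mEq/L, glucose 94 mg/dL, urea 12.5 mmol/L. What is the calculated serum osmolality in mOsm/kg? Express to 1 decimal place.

327.7 mOsm/kg

Calculated osmolality = 2·Na + glucose/18 + urea
= 2·155 + 94/18 + 12.5
= 310 + 5.22 + 12.50
= 327.72 mOsm/kg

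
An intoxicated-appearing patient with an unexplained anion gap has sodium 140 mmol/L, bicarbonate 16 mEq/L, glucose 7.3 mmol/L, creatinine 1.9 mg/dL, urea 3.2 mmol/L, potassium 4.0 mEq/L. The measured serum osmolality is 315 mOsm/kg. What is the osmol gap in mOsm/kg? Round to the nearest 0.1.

24.5 mOsm/kg

Calculated osmolality = 2·Na + glucose + urea
= 2·140 + 7.3 + 3.2
= 280 + 7.30 + 3.20
= 290.5 mOsm/kg ≈ 290.5 mOsm/kg
Osmolar gap = measured − calculated = 315 − 290.5 = 24.5 mOsm/kg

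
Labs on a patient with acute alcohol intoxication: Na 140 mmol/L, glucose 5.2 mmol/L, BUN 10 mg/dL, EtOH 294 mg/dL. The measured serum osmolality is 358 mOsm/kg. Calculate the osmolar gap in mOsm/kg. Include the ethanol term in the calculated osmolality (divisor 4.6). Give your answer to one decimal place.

Calculated osmolality = 2·Na + glucose + BUN/2.8 + ethanol/4.6
= 2·140 + 5.2 + 10/2.8 + 294/4.6
= 280 + 5.20 + 3.57 + 63.91
= 352.68 mOsm/kg ≈ 352.7 mOsm/kg
Osmolar gap = measured − calculated = 358 − 352.7 = 5.3 mOsm/kg

5.3 mOsm/kg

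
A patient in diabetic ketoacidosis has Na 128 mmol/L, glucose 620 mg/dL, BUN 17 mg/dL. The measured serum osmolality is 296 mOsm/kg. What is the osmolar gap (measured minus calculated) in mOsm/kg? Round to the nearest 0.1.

Calculated osmolality = 2·Na + glucose/18 + BUN/2.8
= 2·128 + 620/18 + 17/2.8
= 256 + 34.44 + 6.07
= 296.51 mOsm/kg ≈ 296.5 mOsm/kg
Osmolar gap = measured − calculated = 296 − 296.5 = -0.5 mOsm/kg

-0.5 mOsm/kg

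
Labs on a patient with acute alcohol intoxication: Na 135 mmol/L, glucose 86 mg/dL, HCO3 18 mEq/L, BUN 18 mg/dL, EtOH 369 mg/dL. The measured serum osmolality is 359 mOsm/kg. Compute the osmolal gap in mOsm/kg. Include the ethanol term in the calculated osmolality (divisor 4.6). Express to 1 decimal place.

Calculated osmolality = 2·Na + glucose/18 + BUN/2.8 + ethanol/4.6
= 2·135 + 86/18 + 18/2.8 + 369/4.6
= 270 + 4.78 + 6.43 + 80.22
= 361.43 mOsm/kg ≈ 361.4 mOsm/kg
Osmolar gap = measured − calculated = 359 − 361.4 = -2.4 mOsm/kg

-2.4 mOsm/kg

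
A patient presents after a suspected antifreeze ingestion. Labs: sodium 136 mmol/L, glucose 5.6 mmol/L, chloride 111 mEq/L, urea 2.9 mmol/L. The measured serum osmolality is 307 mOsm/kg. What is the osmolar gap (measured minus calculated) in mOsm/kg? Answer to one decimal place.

Calculated osmolality = 2·Na + glucose + urea
= 2·136 + 5.6 + 2.9
= 272 + 5.60 + 2.90
= 280.5 mOsm/kg ≈ 280.5 mOsm/kg
Osmolar gap = measured − calculated = 307 − 280.5 = 26.5 mOsm/kg

26.5 mOsm/kg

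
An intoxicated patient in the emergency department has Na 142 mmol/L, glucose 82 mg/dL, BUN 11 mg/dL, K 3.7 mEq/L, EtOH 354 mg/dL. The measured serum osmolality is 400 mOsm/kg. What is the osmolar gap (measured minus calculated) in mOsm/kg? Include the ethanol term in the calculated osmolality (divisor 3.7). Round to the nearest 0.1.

Calculated osmolality = 2·Na + glucose/18 + BUN/2.8 + ethanol/3.7
= 2·142 + 82/18 + 11/2.8 + 354/3.7
= 284 + 4.56 + 3.93 + 95.68
= 388.17 mOsm/kg ≈ 388.2 mOsm/kg
Osmolar gap = measured − calculated = 400 − 388.2 = 11.8 mOsm/kg

11.8 mOsm/kg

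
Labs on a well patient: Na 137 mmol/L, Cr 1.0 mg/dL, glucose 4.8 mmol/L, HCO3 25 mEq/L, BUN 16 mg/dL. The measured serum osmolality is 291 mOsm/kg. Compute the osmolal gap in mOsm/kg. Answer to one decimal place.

6.5 mOsm/kg

Calculated osmolality = 2·Na + glucose + BUN/2.8
= 2·137 + 4.8 + 16/2.8
= 274 + 4.80 + 5.71
= 284.51 mOsm/kg ≈ 284.5 mOsm/kg
Osmolar gap = measured − calculated = 291 − 284.5 = 6.5 mOsm/kg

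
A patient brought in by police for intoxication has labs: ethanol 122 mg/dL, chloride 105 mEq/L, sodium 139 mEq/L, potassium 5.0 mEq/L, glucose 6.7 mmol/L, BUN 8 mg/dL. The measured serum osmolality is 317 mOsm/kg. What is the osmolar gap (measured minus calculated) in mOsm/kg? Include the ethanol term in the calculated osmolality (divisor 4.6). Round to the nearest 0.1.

2.9 mOsm/kg

Calculated osmolality = 2·Na + glucose + BUN/2.8 + ethanol/4.6
= 2·139 + 6.7 + 8/2.8 + 122/4.6
= 278 + 6.70 + 2.86 + 26.52
= 314.08 mOsm/kg ≈ 314.1 mOsm/kg
Osmolar gap = measured − calculated = 317 − 314.1 = 2.9 mOsm/kg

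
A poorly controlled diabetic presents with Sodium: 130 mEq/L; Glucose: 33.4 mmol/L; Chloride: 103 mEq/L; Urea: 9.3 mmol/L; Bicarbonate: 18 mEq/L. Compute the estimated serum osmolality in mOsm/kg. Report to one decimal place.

Calculated osmolality = 2·Na + glucose + urea
= 2·130 + 33.4 + 9.3
= 260 + 33.40 + 9.30
= 302.7 mOsm/kg

302.7 mOsm/kg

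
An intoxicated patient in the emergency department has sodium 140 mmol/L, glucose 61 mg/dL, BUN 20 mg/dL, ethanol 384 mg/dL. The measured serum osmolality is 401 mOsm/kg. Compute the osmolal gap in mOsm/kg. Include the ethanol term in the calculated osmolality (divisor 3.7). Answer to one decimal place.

6.7 mOsm/kg

Calculated osmolality = 2·Na + glucose/18 + BUN/2.8 + ethanol/3.7
= 2·140 + 61/18 + 20/2.8 + 384/3.7
= 280 + 3.39 + 7.14 + 103.78
= 394.31 mOsm/kg ≈ 394.3 mOsm/kg
Osmolar gap = measured − calculated = 401 − 394.3 = 6.7 mOsm/kg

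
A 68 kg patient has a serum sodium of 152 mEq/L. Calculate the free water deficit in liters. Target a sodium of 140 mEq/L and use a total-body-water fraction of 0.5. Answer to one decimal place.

2.9 L

TBW = 0.5 · 68 = 34 L
Free water deficit = TBW · (Na/140 − 1)
= 34 · (152/140 − 1)
= 34 · 0.0857
= 2.91 L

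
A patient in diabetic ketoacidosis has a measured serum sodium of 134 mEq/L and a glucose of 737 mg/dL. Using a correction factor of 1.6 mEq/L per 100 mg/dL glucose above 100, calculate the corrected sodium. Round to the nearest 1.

Corrected Na = measured Na + 1.6 · (glucose − 100)/100
= 134 + 1.6 · (737 − 100)/100
= 134 + 10.2
= 144.2 mEq/L

144 mEq/L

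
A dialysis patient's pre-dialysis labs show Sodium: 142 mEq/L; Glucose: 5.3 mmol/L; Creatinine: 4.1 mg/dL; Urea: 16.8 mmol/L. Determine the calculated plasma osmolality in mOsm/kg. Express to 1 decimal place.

Calculated osmolality = 2·Na + glucose + urea
= 2·142 + 5.3 + 16.8
= 284 + 5.30 + 16.80
= 306.1 mOsm/kg

306.1 mOsm/kg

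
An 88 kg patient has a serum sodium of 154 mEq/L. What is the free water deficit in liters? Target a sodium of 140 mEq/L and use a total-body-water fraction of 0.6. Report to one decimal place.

TBW = 0.6 · 88 = 52.8 L
Free water deficit = TBW · (Na/140 − 1)
= 52.8 · (154/140 − 1)
= 52.8 · 0.1
= 5.28 L

5.3 L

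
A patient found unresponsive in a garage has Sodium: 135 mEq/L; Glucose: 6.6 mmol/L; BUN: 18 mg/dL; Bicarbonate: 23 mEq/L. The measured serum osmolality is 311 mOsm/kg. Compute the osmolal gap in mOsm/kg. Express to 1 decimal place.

28.0 mOsm/kg

Calculated osmolality = 2·Na + glucose + BUN/2.8
= 2·135 + 6.6 + 18/2.8
= 270 + 6.60 + 6.43
= 283.03 mOsm/kg ≈ 283.0 mOsm/kg
Osmolar gap = measured − calculated = 311 − 283.0 = 28.0 mOsm/kg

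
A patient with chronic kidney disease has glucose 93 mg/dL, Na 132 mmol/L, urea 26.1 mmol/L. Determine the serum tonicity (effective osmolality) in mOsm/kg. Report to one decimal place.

269.2 mOsm/kg

Effective osmolality excludes urea (freely permeant across cell membranes):
2·Na + glucose/18
= 2·132 + 93/18
= 264 + 5.17
= 269.17 mOsm/kg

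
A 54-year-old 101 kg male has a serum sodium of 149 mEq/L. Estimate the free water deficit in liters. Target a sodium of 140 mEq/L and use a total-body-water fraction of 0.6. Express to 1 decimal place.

TBW = 0.6 · 101 = 60.6 L
Free water deficit = TBW · (Na/140 − 1)
= 60.6 · (149/140 − 1)
= 60.6 · 0.0643
= 3.9 L

3.9 L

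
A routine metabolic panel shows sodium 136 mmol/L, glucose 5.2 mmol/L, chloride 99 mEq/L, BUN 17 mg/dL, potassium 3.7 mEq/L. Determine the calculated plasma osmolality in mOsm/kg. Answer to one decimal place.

Calculated osmolality = 2·Na + glucose + BUN/2.8
= 2·136 + 5.2 + 17/2.8
= 272 + 5.20 + 6.07
= 283.27 mOsm/kg

283.3 mOsm/kg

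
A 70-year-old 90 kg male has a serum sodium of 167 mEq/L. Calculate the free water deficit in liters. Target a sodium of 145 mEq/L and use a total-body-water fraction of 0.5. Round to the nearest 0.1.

TBW = 0.5 · 90 = 45 L
Free water deficit = TBW · (Na/145 − 1)
= 45 · (167/145 − 1)
= 45 · 0.1517
= 6.83 L

6.8 L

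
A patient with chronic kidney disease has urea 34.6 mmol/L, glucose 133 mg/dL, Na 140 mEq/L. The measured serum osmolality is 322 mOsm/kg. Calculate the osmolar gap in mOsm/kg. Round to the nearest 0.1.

Calculated osmolality = 2·Na + glucose/18 + urea
= 2·140 + 133/18 + 34.6
= 280 + 7.39 + 34.60
= 321.99 mOsm/kg ≈ 322.0 mOsm/kg
Osmolar gap = measured − calculated = 322 − 322.0 = 0.0 mOsm/kg

0.0 mOsm/kg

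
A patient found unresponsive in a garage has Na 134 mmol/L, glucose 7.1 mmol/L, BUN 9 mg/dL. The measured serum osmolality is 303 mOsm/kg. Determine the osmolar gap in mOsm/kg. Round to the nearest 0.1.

24.7 mOsm/kg

Calculated osmolality = 2·Na + glucose + BUN/2.8
= 2·134 + 7.1 + 9/2.8
= 268 + 7.10 + 3.21
= 278.31 mOsm/kg ≈ 278.3 mOsm/kg
Osmolar gap = measured − calculated = 303 − 278.3 = 24.7 mOsm/kg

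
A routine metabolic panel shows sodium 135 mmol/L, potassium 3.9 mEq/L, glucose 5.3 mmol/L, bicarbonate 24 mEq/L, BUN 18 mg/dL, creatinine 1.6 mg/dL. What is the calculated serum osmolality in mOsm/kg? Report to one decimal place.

Calculated osmolality = 2·Na + glucose + BUN/2.8
= 2·135 + 5.3 + 18/2.8
= 270 + 5.30 + 6.43
= 281.73 mOsm/kg

281.7 mOsm/kg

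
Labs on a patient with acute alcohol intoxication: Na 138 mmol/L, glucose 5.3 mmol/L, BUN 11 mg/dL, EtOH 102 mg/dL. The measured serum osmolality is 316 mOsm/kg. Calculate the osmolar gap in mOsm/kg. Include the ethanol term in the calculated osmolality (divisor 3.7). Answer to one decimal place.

Calculated osmolality = 2·Na + glucose + BUN/2.8 + ethanol/3.7
= 2·138 + 5.3 + 11/2.8 + 102/3.7
= 276 + 5.30 + 3.93 + 27.57
= 312.8 mOsm/kg ≈ 312.8 mOsm/kg
Osmolar gap = measured − calculated = 316 − 312.8 = 3.2 mOsm/kg

3.2 mOsm/kg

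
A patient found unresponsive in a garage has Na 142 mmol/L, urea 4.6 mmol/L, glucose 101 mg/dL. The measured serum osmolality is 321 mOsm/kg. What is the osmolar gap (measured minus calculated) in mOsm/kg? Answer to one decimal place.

26.8 mOsm/kg

Calculated osmolality = 2·Na + glucose/18 + urea
= 2·142 + 101/18 + 4.6
= 284 + 5.61 + 4.60
= 294.21 mOsm/kg ≈ 294.2 mOsm/kg
Osmolar gap = measured − calculated = 321 − 294.2 = 26.8 mOsm/kg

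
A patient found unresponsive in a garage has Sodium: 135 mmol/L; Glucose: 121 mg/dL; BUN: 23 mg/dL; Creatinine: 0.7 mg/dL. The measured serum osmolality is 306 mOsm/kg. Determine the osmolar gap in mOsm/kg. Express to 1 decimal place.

Calculated osmolality = 2·Na + glucose/18 + BUN/2.8
= 2·135 + 121/18 + 23/2.8
= 270 + 6.72 + 8.21
= 284.93 mOsm/kg ≈ 284.9 mOsm/kg
Osmolar gap = measured − calculated = 306 − 284.9 = 21.1 mOsm/kg

21.1 mOsm/kg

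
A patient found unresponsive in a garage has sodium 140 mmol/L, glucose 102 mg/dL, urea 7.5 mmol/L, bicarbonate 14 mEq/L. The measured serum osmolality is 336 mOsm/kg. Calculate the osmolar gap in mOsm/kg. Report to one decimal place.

42.8 mOsm/kg

Calculated osmolality = 2·Na + glucose/18 + urea
= 2·140 + 102/18 + 7.5
= 280 + 5.67 + 7.50
= 293.17 mOsm/kg ≈ 293.2 mOsm/kg
Osmolar gap = measured − calculated = 336 − 293.2 = 42.8 mOsm/kg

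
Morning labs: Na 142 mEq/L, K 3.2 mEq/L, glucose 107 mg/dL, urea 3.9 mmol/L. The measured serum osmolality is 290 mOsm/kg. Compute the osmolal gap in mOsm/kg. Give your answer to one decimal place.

Calculated osmolality = 2·Na + glucose/18 + urea
= 2·142 + 107/18 + 3.9
= 284 + 5.94 + 3.90
= 293.84 mOsm/kg ≈ 293.8 mOsm/kg
Osmolar gap = measured − calculated = 290 − 293.8 = -3.8 mOsm/kg

-3.8 mOsm/kg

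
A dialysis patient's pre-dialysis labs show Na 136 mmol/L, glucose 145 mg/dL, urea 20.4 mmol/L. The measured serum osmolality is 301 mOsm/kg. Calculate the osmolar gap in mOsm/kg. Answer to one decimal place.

0.5 mOsm/kg

Calculated osmolality = 2·Na + glucose/18 + urea
= 2·136 + 145/18 + 20.4
= 272 + 8.06 + 20.40
= 300.46 mOsm/kg ≈ 300.5 mOsm/kg
Osmolar gap = measured − calculated = 301 − 300.5 = 0.5 mOsm/kg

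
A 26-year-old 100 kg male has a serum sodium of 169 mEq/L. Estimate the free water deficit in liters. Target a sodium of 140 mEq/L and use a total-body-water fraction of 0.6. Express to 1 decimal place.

12.4 L

TBW = 0.6 · 100 = 60 L
Free water deficit = TBW · (Na/140 − 1)
= 60 · (169/140 − 1)
= 60 · 0.2071
= 12.43 L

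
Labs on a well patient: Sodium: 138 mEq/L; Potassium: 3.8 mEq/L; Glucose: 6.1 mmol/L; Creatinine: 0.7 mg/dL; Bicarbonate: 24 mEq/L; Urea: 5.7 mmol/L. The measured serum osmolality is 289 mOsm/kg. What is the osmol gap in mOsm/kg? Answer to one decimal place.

1.2 mOsm/kg

Calculated osmolality = 2·Na + glucose + urea
= 2·138 + 6.1 + 5.7
= 276 + 6.10 + 5.70
= 287.8 mOsm/kg ≈ 287.8 mOsm/kg
Osmolar gap = measured − calculated = 289 − 287.8 = 1.2 mOsm/kg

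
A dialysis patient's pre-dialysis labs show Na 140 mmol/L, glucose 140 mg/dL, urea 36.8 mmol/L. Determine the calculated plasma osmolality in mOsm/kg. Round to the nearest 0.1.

Calculated osmolality = 2·Na + glucose/18 + urea
= 2·140 + 140/18 + 36.8
= 280 + 7.78 + 36.80
= 324.58 mOsm/kg

324.6 mOsm/kg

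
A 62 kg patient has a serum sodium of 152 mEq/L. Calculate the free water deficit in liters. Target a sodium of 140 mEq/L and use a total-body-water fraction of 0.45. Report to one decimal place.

2.4 L

TBW = 0.45 · 62 = 27.9 L
Free water deficit = TBW · (Na/140 − 1)
= 27.9 · (152/140 − 1)
= 27.9 · 0.0857
= 2.39 L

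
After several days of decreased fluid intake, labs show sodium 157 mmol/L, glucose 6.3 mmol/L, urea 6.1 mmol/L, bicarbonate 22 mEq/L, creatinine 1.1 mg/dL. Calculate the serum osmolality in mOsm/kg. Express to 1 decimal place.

326.4 mOsm/kg

Calculated osmolality = 2·Na + glucose + urea
= 2·157 + 6.3 + 6.1
= 314 + 6.30 + 6.10
= 326.4 mOsm/kg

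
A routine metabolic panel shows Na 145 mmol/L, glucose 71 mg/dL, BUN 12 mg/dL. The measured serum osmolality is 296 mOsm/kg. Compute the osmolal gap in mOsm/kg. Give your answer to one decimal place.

-2.2 mOsm/kg

Calculated osmolality = 2·Na + glucose/18 + BUN/2.8
= 2·145 + 71/18 + 12/2.8
= 290 + 3.94 + 4.29
= 298.23 mOsm/kg ≈ 298.2 mOsm/kg
Osmolar gap = measured − calculated = 296 − 298.2 = -2.2 mOsm/kg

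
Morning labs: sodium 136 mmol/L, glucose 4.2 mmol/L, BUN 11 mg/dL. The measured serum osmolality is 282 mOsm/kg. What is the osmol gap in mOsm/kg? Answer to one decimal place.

1.9 mOsm/kg

Calculated osmolality = 2·Na + glucose + BUN/2.8
= 2·136 + 4.2 + 11/2.8
= 272 + 4.20 + 3.93
= 280.13 mOsm/kg ≈ 280.1 mOsm/kg
Osmolar gap = measured − calculated = 282 − 280.1 = 1.9 mOsm/kg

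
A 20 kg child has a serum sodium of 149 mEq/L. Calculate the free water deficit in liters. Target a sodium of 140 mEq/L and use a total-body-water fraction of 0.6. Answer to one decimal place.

0.8 L

TBW = 0.6 · 20 = 12 L
Free water deficit = TBW · (Na/140 − 1)
= 12 · (149/140 − 1)
= 12 · 0.0643
= 0.77 L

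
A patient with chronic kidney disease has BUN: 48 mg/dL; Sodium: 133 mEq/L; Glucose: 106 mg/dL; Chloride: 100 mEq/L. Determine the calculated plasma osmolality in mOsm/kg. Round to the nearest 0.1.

Calculated osmolality = 2·Na + glucose/18 + BUN/2.8
= 2·133 + 106/18 + 48/2.8
= 266 + 5.89 + 17.14
= 289.03 mOsm/kg

289.0 mOsm/kg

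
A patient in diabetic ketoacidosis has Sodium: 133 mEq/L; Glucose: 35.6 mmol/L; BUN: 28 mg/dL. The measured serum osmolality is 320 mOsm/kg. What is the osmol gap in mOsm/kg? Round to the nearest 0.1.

8.4 mOsm/kg

Calculated osmolality = 2·Na + glucose + BUN/2.8
= 2·133 + 35.6 + 28/2.8
= 266 + 35.60 + 10
= 311.6 mOsm/kg ≈ 311.6 mOsm/kg
Osmolar gap = measured − calculated = 320 − 311.6 = 8.4 mOsm/kg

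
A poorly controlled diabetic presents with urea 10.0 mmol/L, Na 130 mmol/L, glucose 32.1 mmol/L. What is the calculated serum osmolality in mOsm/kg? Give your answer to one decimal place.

302.1 mOsm/kg

Calculated osmolality = 2·Na + glucose + urea
= 2·130 + 32.1 + 10
= 260 + 32.10 + 10
= 302.1 mOsm/kg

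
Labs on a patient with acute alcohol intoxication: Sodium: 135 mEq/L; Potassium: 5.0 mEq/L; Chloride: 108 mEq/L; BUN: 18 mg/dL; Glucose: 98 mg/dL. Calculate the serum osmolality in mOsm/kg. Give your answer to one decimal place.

Calculated osmolality = 2·Na + glucose/18 + BUN/2.8
= 2·135 + 98/18 + 18/2.8
= 270 + 5.44 + 6.43
= 281.87 mOsm/kg

281.9 mOsm/kg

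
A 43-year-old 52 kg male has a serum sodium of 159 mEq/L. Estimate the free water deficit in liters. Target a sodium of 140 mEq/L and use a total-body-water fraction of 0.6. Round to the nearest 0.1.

4.2 L

TBW = 0.6 · 52 = 31.2 L
Free water deficit = TBW · (Na/140 − 1)
= 31.2 · (159/140 − 1)
= 31.2 · 0.1357
= 4.23 L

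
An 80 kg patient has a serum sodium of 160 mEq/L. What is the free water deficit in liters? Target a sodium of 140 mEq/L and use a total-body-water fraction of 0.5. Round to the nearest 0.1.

TBW = 0.5 · 80 = 40 L
Free water deficit = TBW · (Na/140 − 1)
= 40 · (160/140 − 1)
= 40 · 0.1429
= 5.72 L

5.7 L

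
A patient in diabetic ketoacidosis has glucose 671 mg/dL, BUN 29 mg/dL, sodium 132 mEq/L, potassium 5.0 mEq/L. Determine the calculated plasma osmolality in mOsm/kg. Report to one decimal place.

311.6 mOsm/kg

Calculated osmolality = 2·Na + glucose/18 + BUN/2.8
= 2·132 + 671/18 + 29/2.8
= 264 + 37.28 + 10.36
= 311.64 mOsm/kg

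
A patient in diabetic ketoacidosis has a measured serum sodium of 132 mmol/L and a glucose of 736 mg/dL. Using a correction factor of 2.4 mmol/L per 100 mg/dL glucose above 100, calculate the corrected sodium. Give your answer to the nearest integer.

147 mmol/L

Corrected Na = measured Na + 2.4 · (glucose − 100)/100
= 132 + 2.4 · (736 − 100)/100
= 132 + 15.3
= 147.3 mmol/L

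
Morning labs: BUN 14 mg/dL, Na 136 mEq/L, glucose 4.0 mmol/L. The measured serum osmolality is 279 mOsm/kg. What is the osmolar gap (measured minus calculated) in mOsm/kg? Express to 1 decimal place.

Calculated osmolality = 2·Na + glucose + BUN/2.8
= 2·136 + 4 + 14/2.8
= 272 + 4 + 5
= 281 mOsm/kg ≈ 281.0 mOsm/kg
Osmolar gap = measured − calculated = 279 − 281.0 = -2.0 mOsm/kg

-2.0 mOsm/kg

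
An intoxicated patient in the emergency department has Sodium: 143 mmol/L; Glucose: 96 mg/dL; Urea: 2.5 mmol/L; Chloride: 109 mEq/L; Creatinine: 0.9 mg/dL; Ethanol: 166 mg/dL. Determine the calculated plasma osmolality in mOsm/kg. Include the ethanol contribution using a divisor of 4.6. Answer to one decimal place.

329.9 mOsm/kg

Calculated osmolality = 2·Na + glucose/18 + urea + ethanol/4.6
= 2·143 + 96/18 + 2.5 + 166/4.6
= 286 + 5.33 + 2.50 + 36.09
= 329.92 mOsm/kg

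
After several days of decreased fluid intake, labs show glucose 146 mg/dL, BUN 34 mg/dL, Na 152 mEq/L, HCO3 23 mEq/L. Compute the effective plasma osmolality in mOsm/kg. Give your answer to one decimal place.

312.1 mOsm/kg

Effective osmolality excludes urea (freely permeant across cell membranes):
2·Na + glucose/18
= 2·152 + 146/18
= 304 + 8.11
= 312.11 mOsm/kg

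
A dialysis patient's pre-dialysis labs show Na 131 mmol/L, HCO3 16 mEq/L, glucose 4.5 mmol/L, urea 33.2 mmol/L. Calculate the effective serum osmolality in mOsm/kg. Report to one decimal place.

Effective osmolality excludes urea (freely permeant across cell membranes):
2·Na + glucose
= 2·131 + 4.5
= 262 + 4.5
= 266.5 mOsm/kg

266.5 mOsm/kg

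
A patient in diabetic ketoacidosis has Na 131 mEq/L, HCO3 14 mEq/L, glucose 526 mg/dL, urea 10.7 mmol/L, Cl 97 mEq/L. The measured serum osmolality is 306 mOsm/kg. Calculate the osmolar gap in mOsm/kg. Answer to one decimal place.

4.1 mOsm/kg

Calculated osmolality = 2·Na + glucose/18 + urea
= 2·131 + 526/18 + 10.7
= 262 + 29.22 + 10.70
= 301.92 mOsm/kg ≈ 301.9 mOsm/kg
Osmolar gap = measured − calculated = 306 − 301.9 = 4.1 mOsm/kg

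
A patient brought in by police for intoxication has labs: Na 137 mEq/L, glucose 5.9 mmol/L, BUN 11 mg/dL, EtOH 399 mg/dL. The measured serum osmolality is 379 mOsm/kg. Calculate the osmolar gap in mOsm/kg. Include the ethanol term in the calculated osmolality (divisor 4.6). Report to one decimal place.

8.4 mOsm/kg

Calculated osmolality = 2·Na + glucose + BUN/2.8 + ethanol/4.6
= 2·137 + 5.9 + 11/2.8 + 399/4.6
= 274 + 5.90 + 3.93 + 86.74
= 370.57 mOsm/kg ≈ 370.6 mOsm/kg
Osmolar gap = measured − calculated = 379 − 370.6 = 8.4 mOsm/kg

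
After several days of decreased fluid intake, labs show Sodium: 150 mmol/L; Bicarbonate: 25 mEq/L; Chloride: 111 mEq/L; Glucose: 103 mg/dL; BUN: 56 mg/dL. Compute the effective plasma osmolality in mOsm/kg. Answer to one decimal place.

305.7 mOsm/kg

Effective osmolality excludes urea (freely permeant across cell membranes):
2·Na + glucose/18
= 2·150 + 103/18
= 300 + 5.72
= 305.72 mOsm/kg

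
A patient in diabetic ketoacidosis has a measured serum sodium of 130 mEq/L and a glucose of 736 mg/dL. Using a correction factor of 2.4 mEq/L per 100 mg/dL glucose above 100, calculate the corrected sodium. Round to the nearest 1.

Corrected Na = measured Na + 2.4 · (glucose − 100)/100
= 130 + 2.4 · (736 − 100)/100
= 130 + 15.3
= 145.3 mEq/L

145 mEq/L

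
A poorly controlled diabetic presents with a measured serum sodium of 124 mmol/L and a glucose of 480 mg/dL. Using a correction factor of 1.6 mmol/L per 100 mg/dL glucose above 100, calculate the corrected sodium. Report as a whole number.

Corrected Na = measured Na + 1.6 · (glucose − 100)/100
= 124 + 1.6 · (480 − 100)/100
= 124 + 6.1
= 130.1 mmol/L

130 mmol/L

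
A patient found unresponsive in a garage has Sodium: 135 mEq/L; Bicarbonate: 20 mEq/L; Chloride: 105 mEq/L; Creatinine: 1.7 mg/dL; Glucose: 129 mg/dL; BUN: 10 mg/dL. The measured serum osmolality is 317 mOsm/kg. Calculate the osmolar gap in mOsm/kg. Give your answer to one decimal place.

Calculated osmolality = 2·Na + glucose/18 + BUN/2.8
= 2·135 + 129/18 + 10/2.8
= 270 + 7.17 + 3.57
= 280.74 mOsm/kg ≈ 280.7 mOsm/kg
Osmolar gap = measured − calculated = 317 − 280.7 = 36.3 mOsm/kg

36.3 mOsm/kg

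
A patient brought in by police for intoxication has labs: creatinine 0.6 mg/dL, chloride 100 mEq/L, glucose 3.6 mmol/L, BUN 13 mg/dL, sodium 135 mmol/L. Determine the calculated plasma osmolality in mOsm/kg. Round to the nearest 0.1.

278.2 mOsm/kg

Calculated osmolality = 2·Na + glucose + BUN/2.8
= 2·135 + 3.6 + 13/2.8
= 270 + 3.60 + 4.64
= 278.24 mOsm/kg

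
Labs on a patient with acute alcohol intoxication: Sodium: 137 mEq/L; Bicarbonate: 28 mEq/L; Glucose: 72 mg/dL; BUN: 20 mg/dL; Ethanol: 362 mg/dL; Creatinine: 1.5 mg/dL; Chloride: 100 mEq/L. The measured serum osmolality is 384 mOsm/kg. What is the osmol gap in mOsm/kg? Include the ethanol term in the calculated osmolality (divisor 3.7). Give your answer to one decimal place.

Calculated osmolality = 2·Na + glucose/18 + BUN/2.8 + ethanol/3.7
= 2·137 + 72/18 + 20/2.8 + 362/3.7
= 274 + 4 + 7.14 + 97.84
= 382.98 mOsm/kg ≈ 383.0 mOsm/kg
Osmolar gap = measured − calculated = 384 − 383.0 = 1.0 mOsm/kg

1.0 mOsm/kg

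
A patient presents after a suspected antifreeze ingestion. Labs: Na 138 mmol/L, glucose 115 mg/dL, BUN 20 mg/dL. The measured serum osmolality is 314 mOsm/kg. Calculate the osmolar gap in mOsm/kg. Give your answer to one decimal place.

24.5 mOsm/kg

Calculated osmolality = 2·Na + glucose/18 + BUN/2.8
= 2·138 + 115/18 + 20/2.8
= 276 + 6.39 + 7.14
= 289.53 mOsm/kg ≈ 289.5 mOsm/kg
Osmolar gap = measured − calculated = 314 − 289.5 = 24.5 mOsm/kg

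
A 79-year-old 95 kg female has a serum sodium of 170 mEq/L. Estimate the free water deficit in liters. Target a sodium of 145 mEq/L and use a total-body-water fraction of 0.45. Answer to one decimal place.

TBW = 0.45 · 95 = 42.75 L
Free water deficit = TBW · (Na/145 − 1)
= 42.75 · (170/145 − 1)
= 42.75 · 0.1724
= 7.37 L

7.4 L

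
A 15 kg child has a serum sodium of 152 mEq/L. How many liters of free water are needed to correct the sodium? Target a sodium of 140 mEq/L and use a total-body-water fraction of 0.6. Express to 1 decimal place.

TBW = 0.6 · 15 = 9 L
Free water deficit = TBW · (Na/140 − 1)
= 9 · (152/140 − 1)
= 9 · 0.0857
= 0.77 L

0.8 L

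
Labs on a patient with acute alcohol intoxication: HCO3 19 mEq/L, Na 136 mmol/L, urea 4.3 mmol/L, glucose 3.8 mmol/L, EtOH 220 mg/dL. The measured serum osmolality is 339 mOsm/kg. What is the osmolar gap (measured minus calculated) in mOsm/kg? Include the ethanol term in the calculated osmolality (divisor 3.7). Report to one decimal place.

-0.6 mOsm/kg

Calculated osmolality = 2·Na + glucose + urea + ethanol/3.7
= 2·136 + 3.8 + 4.3 + 220/3.7
= 272 + 3.80 + 4.30 + 59.46
= 339.56 mOsm/kg ≈ 339.6 mOsm/kg
Osmolar gap = measured − calculated = 339 − 339.6 = -0.6 mOsm/kg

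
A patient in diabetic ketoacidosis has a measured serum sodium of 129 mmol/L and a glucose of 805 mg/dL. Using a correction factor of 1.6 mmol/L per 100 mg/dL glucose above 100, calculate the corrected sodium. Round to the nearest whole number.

140 mmol/L

Corrected Na = measured Na + 1.6 · (glucose − 100)/100
= 129 + 1.6 · (805 − 100)/100
= 129 + 11.3
= 140.3 mmol/L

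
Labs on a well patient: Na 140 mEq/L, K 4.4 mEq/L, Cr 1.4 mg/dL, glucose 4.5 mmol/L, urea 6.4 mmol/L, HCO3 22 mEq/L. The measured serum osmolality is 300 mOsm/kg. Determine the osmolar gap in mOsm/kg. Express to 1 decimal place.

9.1 mOsm/kg

Calculated osmolality = 2·Na + glucose + urea
= 2·140 + 4.5 + 6.4
= 280 + 4.50 + 6.40
= 290.9 mOsm/kg ≈ 290.9 mOsm/kg
Osmolar gap = measured − calculated = 300 − 290.9 = 9.1 mOsm/kg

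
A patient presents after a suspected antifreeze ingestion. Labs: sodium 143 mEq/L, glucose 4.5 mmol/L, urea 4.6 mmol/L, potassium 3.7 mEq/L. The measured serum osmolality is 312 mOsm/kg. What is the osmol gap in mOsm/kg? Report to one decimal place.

16.9 mOsm/kg

Calculated osmolality = 2·Na + glucose + urea
= 2·143 + 4.5 + 4.6
= 286 + 4.50 + 4.60
= 295.1 mOsm/kg ≈ 295.1 mOsm/kg
Osmolar gap = measured − calculated = 312 − 295.1 = 16.9 mOsm/kg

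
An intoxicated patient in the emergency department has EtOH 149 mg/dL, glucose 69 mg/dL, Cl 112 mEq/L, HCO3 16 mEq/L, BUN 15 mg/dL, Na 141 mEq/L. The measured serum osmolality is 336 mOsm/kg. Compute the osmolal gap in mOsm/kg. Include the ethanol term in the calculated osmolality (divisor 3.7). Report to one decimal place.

Calculated osmolality = 2·Na + glucose/18 + BUN/2.8 + ethanol/3.7
= 2·141 + 69/18 + 15/2.8 + 149/3.7
= 282 + 3.83 + 5.36 + 40.27
= 331.46 mOsm/kg ≈ 331.5 mOsm/kg
Osmolar gap = measured − calculated = 336 − 331.5 = 4.5 mOsm/kg

4.5 mOsm/kg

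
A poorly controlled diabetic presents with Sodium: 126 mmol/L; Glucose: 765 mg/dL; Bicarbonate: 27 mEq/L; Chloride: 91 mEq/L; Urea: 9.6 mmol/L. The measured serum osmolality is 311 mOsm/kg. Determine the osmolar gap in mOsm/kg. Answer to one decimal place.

Calculated osmolality = 2·Na + glucose/18 + urea
= 2·126 + 765/18 + 9.6
= 252 + 42.50 + 9.60
= 304.1 mOsm/kg ≈ 304.1 mOsm/kg
Osmolar gap = measured − calculated = 311 − 304.1 = 6.9 mOsm/kg

6.9 mOsm/kg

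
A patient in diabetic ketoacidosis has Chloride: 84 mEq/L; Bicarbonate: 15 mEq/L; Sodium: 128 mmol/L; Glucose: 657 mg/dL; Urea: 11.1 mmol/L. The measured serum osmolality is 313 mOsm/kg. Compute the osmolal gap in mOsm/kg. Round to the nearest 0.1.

9.4 mOsm/kg

Calculated osmolality = 2·Na + glucose/18 + urea
= 2·128 + 657/18 + 11.1
= 256 + 36.50 + 11.10
= 303.6 mOsm/kg ≈ 303.6 mOsm/kg
Osmolar gap = measured − calculated = 313 − 303.6 = 9.4 mOsm/kg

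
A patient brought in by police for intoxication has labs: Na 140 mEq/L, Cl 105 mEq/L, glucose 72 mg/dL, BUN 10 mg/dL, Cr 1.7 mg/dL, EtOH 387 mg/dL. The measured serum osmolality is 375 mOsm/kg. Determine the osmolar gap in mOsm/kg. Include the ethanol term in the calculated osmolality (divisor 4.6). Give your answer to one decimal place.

Calculated osmolality = 2·Na + glucose/18 + BUN/2.8 + ethanol/4.6
= 2·140 + 72/18 + 10/2.8 + 387/4.6
= 280 + 4 + 3.57 + 84.13
= 371.7 mOsm/kg ≈ 371.7 mOsm/kg
Osmolar gap = measured − calculated = 375 − 371.7 = 3.3 mOsm/kg

3.3 mOsm/kg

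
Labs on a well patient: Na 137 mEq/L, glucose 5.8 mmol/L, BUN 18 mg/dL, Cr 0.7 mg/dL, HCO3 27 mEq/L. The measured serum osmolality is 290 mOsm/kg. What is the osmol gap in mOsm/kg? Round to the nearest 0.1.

Calculated osmolality = 2·Na + glucose + BUN/2.8
= 2·137 + 5.8 + 18/2.8
= 274 + 5.80 + 6.43
= 286.23 mOsm/kg ≈ 286.2 mOsm/kg
Osmolar gap = measured − calculated = 290 − 286.2 = 3.8 mOsm/kg

3.8 mOsm/kg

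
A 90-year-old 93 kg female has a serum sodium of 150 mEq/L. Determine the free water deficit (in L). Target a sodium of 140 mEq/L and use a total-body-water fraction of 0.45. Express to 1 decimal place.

3.0 L

TBW = 0.45 · 93 = 41.85 L
Free water deficit = TBW · (Na/140 − 1)
= 41.85 · (150/140 − 1)
= 41.85 · 0.0714
= 2.99 L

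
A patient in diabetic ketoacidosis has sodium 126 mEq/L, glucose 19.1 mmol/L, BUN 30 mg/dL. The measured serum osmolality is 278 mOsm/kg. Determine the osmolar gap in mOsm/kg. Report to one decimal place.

-3.8 mOsm/kg

Calculated osmolality = 2·Na + glucose + BUN/2.8
= 2·126 + 19.1 + 30/2.8
= 252 + 19.10 + 10.71
= 281.81 mOsm/kg ≈ 281.8 mOsm/kg
Osmolar gap = measured − calculated = 278 − 281.8 = -3.8 mOsm/kg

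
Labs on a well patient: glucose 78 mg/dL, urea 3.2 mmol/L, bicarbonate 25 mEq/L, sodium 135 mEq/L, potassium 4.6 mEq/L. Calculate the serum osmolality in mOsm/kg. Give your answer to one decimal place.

277.5 mOsm/kg

Calculated osmolality = 2·Na + glucose/18 + urea
= 2·135 + 78/18 + 3.2
= 270 + 4.33 + 3.20
= 277.53 mOsm/kg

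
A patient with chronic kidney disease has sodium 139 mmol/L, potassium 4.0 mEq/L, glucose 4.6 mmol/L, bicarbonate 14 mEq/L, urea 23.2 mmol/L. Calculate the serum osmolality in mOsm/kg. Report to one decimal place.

Calculated osmolality = 2·Na + glucose + urea
= 2·139 + 4.6 + 23.2
= 278 + 4.60 + 23.20
= 305.8 mOsm/kg

305.8 mOsm/kg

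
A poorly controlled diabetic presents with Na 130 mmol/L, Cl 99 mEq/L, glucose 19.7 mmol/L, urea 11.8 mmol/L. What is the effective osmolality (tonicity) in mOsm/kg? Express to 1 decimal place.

279.7 mOsm/kg

Effective osmolality excludes urea (freely permeant across cell membranes):
2·Na + glucose
= 2·130 + 19.7
= 260 + 19.7
= 279.7 mOsm/kg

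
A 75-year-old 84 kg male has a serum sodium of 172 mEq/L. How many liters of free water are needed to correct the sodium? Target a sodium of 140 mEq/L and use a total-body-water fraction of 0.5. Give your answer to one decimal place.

9.6 L

TBW = 0.5 · 84 = 42 L
Free water deficit = TBW · (Na/140 − 1)
= 42 · (172/140 − 1)
= 42 · 0.2286
= 9.6 L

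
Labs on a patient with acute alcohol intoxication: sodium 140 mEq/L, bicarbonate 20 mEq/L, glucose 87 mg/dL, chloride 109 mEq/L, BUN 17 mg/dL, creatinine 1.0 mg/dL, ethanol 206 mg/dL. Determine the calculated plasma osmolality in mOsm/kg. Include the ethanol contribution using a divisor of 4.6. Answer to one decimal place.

Calculated osmolality = 2·Na + glucose/18 + BUN/2.8 + ethanol/4.6
= 2·140 + 87/18 + 17/2.8 + 206/4.6
= 280 + 4.83 + 6.07 + 44.78
= 335.68 mOsm/kg

335.7 mOsm/kg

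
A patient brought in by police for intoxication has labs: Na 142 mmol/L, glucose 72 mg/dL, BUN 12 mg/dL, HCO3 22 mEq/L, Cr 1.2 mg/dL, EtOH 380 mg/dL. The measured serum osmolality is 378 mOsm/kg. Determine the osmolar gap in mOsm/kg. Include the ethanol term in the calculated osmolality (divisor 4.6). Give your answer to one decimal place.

3.1 mOsm/kg

Calculated osmolality = 2·Na + glucose/18 + BUN/2.8 + ethanol/4.6
= 2·142 + 72/18 + 12/2.8 + 380/4.6
= 284 + 4 + 4.29 + 82.61
= 374.9 mOsm/kg ≈ 374.9 mOsm/kg
Osmolar gap = measured − calculated = 378 − 374.9 = 3.1 mOsm/kg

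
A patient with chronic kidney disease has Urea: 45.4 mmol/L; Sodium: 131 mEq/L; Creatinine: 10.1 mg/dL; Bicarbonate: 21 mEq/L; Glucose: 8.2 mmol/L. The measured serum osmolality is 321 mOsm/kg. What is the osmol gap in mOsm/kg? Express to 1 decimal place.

5.4 mOsm/kg

Calculated osmolality = 2·Na + glucose + urea
= 2·131 + 8.2 + 45.4
= 262 + 8.20 + 45.40
= 315.6 mOsm/kg ≈ 315.6 mOsm/kg
Osmolar gap = measured − calculated = 321 − 315.6 = 5.4 mOsm/kg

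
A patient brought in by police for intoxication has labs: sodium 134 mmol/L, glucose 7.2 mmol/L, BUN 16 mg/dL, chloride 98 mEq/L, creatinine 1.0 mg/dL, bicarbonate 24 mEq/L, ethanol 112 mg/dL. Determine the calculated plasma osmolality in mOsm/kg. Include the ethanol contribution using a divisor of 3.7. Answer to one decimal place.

311.2 mOsm/kg

Calculated osmolality = 2·Na + glucose + BUN/2.8 + ethanol/3.7
= 2·134 + 7.2 + 16/2.8 + 112/3.7
= 268 + 7.20 + 5.71 + 30.27
= 311.18 mOsm/kg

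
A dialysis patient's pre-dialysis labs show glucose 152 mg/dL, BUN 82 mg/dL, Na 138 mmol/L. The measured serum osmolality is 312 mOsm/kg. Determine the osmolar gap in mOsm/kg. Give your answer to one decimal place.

-1.7 mOsm/kg

Calculated osmolality = 2·Na + glucose/18 + BUN/2.8
= 2·138 + 152/18 + 82/2.8
= 276 + 8.44 + 29.29
= 313.73 mOsm/kg ≈ 313.7 mOsm/kg
Osmolar gap = measured − calculated = 312 − 313.7 = -1.7 mOsm/kg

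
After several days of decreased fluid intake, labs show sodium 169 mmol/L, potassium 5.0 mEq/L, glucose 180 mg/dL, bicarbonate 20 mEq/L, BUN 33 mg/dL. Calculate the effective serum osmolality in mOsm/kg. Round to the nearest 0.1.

348.0 mOsm/kg

Effective osmolality excludes urea (freely permeant across cell membranes):
2·Na + glucose/18
= 2·169 + 180/18
= 338 + 10
= 348 mOsm/kg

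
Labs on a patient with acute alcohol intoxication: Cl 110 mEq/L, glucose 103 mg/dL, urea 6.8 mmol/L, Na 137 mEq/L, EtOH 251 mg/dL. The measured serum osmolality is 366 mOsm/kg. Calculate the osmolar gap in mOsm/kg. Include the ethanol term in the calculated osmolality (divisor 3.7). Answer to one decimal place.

11.6 mOsm/kg

Calculated osmolality = 2·Na + glucose/18 + urea + ethanol/3.7
= 2·137 + 103/18 + 6.8 + 251/3.7
= 274 + 5.72 + 6.80 + 67.84
= 354.36 mOsm/kg ≈ 354.4 mOsm/kg
Osmolar gap = measured − calculated = 366 − 354.4 = 11.6 mOsm/kg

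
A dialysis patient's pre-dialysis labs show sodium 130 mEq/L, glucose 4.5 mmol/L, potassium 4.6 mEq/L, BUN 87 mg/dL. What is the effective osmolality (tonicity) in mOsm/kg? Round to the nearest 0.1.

Effective osmolality excludes urea (freely permeant across cell membranes):
2·Na + glucose
= 2·130 + 4.5
= 260 + 4.5
= 264.5 mOsm/kg

264.5 mOsm/kg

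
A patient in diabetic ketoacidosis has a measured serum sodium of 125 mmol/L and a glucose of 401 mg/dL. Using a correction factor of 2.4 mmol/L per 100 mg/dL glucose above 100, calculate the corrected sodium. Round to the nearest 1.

132 mmol/L

Corrected Na = measured Na + 2.4 · (glucose − 100)/100
= 125 + 2.4 · (401 − 100)/100
= 125 + 7.2
= 132.2 mmol/L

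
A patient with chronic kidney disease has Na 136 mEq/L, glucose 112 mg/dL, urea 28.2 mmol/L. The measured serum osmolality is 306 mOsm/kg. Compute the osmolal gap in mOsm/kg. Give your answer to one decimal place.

-0.4 mOsm/kg

Calculated osmolality = 2·Na + glucose/18 + urea
= 2·136 + 112/18 + 28.2
= 272 + 6.22 + 28.20
= 306.42 mOsm/kg ≈ 306.4 mOsm/kg
Osmolar gap = measured − calculated = 306 − 306.4 = -0.4 mOsm/kg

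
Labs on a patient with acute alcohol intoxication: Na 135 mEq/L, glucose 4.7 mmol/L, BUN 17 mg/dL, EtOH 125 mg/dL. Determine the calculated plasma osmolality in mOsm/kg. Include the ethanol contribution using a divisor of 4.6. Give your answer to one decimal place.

Calculated osmolality = 2·Na + glucose + BUN/2.8 + ethanol/4.6
= 2·135 + 4.7 + 17/2.8 + 125/4.6
= 270 + 4.70 + 6.07 + 27.17
= 307.94 mOsm/kg

307.9 mOsm/kg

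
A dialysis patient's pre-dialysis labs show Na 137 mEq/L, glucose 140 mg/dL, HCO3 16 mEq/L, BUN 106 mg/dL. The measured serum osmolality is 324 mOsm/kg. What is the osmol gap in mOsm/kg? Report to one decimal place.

4.4 mOsm/kg

Calculated osmolality = 2·Na + glucose/18 + BUN/2.8
= 2·137 + 140/18 + 106/2.8
= 274 + 7.78 + 37.86
= 319.64 mOsm/kg ≈ 319.6 mOsm/kg
Osmolar gap = measured − calculated = 324 − 319.6 = 4.4 mOsm/kg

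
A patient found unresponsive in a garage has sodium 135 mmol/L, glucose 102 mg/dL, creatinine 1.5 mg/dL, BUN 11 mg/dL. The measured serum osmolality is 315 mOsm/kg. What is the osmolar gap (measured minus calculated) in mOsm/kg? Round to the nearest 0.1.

Calculated osmolality = 2·Na + glucose/18 + BUN/2.8
= 2·135 + 102/18 + 11/2.8
= 270 + 5.67 + 3.93
= 279.6 mOsm/kg ≈ 279.6 mOsm/kg
Osmolar gap = measured − calculated = 315 − 279.6 = 35.4 mOsm/kg

35.4 mOsm/kg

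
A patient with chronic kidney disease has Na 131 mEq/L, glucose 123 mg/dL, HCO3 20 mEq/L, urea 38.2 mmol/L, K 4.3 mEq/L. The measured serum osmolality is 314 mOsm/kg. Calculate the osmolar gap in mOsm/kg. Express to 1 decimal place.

Calculated osmolality = 2·Na + glucose/18 + urea
= 2·131 + 123/18 + 38.2
= 262 + 6.83 + 38.20
= 307.03 mOsm/kg ≈ 307.0 mOsm/kg
Osmolar gap = measured − calculated = 314 − 307.0 = 7.0 mOsm/kg

7.0 mOsm/kg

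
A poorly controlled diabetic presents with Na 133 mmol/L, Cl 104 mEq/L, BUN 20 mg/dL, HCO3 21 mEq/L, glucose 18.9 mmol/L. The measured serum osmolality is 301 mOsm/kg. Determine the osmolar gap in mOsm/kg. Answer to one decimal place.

9.0 mOsm/kg

Calculated osmolality = 2·Na + glucose + BUN/2.8
= 2·133 + 18.9 + 20/2.8
= 266 + 18.90 + 7.14
= 292.04 mOsm/kg ≈ 292.0 mOsm/kg
Osmolar gap = measured − calculated = 301 − 292.0 = 9.0 mOsm/kg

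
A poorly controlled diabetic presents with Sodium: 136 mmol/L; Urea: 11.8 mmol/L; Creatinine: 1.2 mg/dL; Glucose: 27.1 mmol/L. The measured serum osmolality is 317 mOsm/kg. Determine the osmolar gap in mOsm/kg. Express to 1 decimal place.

6.1 mOsm/kg

Calculated osmolality = 2·Na + glucose + urea
= 2·136 + 27.1 + 11.8
= 272 + 27.10 + 11.80
= 310.9 mOsm/kg ≈ 310.9 mOsm/kg
Osmolar gap = measured − calculated = 317 − 310.9 = 6.1 mOsm/kg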